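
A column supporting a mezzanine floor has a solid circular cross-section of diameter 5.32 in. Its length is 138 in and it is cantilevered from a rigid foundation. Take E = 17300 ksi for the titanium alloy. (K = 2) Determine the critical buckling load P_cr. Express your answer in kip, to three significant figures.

P_cr ≈ 88.1 kip

I = πd⁴/64 = π×5.32⁴/64 = 39.32 in⁴
Effective length L_e = K·L = 2 × 138 = 276.0 in
P_cr = π²EI / L_e² = π² × 17300×10³ × 39.32 / 276.0² = 8.813×10^4 lb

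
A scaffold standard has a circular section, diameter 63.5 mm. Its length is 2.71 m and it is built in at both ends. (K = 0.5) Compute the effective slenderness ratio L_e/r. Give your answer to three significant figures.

λ ≈ 85.4

I = πd⁴/64 = π×63.5⁴/64 = 7.981×10^5 mm⁴
A = 3.167×10^3 mm²;  r_min = √(I/A) = √(7.981×10^5/3.167×10^3) = 15.88 mm
L_e = K·L = 0.5 × 2.71 m = 1.355 m = 1355.0 mm
λ = L_e / r_min = 1355.0 / 15.88 = 85.4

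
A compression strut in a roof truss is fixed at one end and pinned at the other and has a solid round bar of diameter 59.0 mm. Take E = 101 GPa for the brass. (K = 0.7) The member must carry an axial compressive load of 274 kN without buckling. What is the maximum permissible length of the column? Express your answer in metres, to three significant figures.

I = πd⁴/64 = π×59.0⁴/64 = 5.948×10^5 mm⁴
I = 5.948×10^-7 m⁴
At the buckling limit P_cr = P = 2.740×10^5 N
From P_cr = π²EI/(K·L)²:  L = (1/K)·√(π²EI/P_cr) = (1/0.7)·√(π²×1.01×10^11×5.948×10^-7/2.740×10^5)
L = 2.10 m

L_max ≈ 2.10 m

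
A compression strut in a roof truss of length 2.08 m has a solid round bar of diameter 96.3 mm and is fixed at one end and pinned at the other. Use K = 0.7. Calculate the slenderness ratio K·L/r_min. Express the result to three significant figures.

For a solid circle r = d/4 = 96.3/4 = 24.08 mm
L_e = K·L = 0.7 × 2.08 m = 1.456 m = 1456.0 mm
λ = L_e / r_min = 1456.0 / 24.08 = 60.5

λ ≈ 60.5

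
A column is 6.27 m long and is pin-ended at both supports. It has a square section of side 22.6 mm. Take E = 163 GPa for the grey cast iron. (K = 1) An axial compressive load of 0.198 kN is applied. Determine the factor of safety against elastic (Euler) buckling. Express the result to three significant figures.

n ≈ 4.49

I = a⁴/12 = 22.6⁴/12 = 2.174×10^4 mm⁴
I = 2.174×10^4 mm⁴ = 2.174×10^-8 m⁴
Effective length L_e = K·L = 1 × 6.27 = 6.270 m
P_cr = π²EI / L_e² = π² × 163×10⁹ × 2.174×10^-8 / 6.270² = 889.6 N
Factor of safety n = P_cr / P = 0.88962 / 0.198 = 4.49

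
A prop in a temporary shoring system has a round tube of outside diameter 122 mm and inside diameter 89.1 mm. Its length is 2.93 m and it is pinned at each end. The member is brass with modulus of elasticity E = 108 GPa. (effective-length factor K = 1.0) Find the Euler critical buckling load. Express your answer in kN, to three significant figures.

d_o = 122 mm, d_i = 89.1 mm
I = π(d_o⁴ − d_i⁴)/64 = π(122⁴ − 89.10⁴)/64 = 7.781×10^6 mm⁴
I = 7.781×10^6 mm⁴ = 7.781×10^-6 m⁴
Effective length L_e = K·L = 1 × 2.93 = 2.930 m
P_cr = π²EI / L_e² = π² × 108×10⁹ × 7.781×10^-6 / 2.930² = 9.661×10^5 N

P_cr ≈ 966 kN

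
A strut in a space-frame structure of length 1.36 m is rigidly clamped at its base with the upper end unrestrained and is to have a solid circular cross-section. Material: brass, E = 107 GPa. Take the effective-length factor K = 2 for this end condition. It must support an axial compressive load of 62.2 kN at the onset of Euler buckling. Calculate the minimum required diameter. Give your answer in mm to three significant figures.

d ≈ 54.6 mm

L_e = K·L = 2 × 1.36 = 2.720 m
Required I = P_cr·L_e²/(π²E) = 6.220×10^4 × 2.720² / (π² × 1.07×10^11) = 4.358×10^-7 m⁴
I_req = 4.358×10^5 mm⁴
Solid circle: I = πd⁴/64  ⇒  d = (64I/π)^(1/4) = (64×4.358×10^5/π)^(1/4) = 54.6 mm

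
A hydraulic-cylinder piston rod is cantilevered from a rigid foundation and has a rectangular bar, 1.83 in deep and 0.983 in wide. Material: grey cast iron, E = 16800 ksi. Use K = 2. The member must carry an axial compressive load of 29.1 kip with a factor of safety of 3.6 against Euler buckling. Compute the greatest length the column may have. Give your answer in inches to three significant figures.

L_max ≈ 7.57 in

Buckling occurs about the weak axis: I_min = h·b³/12 with b = 0.983 in (the shorter side).
I_min = 1.83×0.983³/12 = 0.1449 in⁴
Required critical load P_cr = n·P = 3.6 × 29.1 = 104.8 kip = 1.048×10^5 lb
From P_cr = π²EI/(K·L)²:  L = (1/K)·√(π²EI/P_cr) = (1/2)·√(π²×1.68×10^7×0.1449/1.048×10^5)
L = 7.57 in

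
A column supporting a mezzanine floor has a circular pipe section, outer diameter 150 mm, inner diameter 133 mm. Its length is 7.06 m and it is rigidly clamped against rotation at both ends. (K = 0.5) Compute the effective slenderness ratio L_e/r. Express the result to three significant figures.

d_o = 150 mm, d_i = 133 mm
I = π(d_o⁴ − d_i⁴)/64 = π(150⁴ − 133.0⁴)/64 = 9.491×10^6 mm⁴
A = 3.779×10^3 mm²;  r_min = √(I/A) = √(9.491×10^6/3.779×10^3) = 50.12 mm
L_e = K·L = 0.5 × 7.06 m = 3.530 m = 3530.0 mm
λ = L_e / r_min = 3530.0 / 50.12 = 70.4

λ ≈ 70.4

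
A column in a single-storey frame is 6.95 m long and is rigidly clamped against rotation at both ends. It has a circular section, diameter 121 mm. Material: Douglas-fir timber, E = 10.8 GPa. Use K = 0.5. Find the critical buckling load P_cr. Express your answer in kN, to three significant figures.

I = πd⁴/64 = π×121⁴/64 = 1.052×10^7 mm⁴
I = 1.052×10^7 mm⁴ = 1.052×10^-5 m⁴
Effective length L_e = K·L = 0.5 × 6.95 = 3.475 m
P_cr = π²EI / L_e² = π² × 10.8×10⁹ × 1.052×10^-5 / 3.475² = 9.288×10^4 N

P_cr ≈ 92.9 kN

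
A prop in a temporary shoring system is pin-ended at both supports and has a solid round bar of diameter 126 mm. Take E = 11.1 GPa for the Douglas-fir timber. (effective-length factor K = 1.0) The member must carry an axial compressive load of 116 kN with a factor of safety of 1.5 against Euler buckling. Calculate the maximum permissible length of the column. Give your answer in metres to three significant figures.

L_max ≈ 2.79 m

I = πd⁴/64 = π×126⁴/64 = 1.237×10^7 mm⁴
I = 1.237×10^-5 m⁴
Required critical load P_cr = n·P = 1.5 × 116 = 174.0 kN = 1.740×10^5 N
From P_cr = π²EI/(K·L)²:  L = (1/K)·√(π²EI/P_cr) = (1/1)·√(π²×1.11×10^10×1.237×10^-5/1.740×10^5)
L = 2.79 m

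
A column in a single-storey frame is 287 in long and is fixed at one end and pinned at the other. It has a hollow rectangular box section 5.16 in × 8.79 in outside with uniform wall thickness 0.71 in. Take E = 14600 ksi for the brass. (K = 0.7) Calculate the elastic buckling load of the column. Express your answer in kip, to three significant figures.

P_cr ≈ 245 kip

Inner dimensions: h_i = 8.79 − 2×0.71 = 7.370 in, b_i = 5.16 − 2×0.71 = 3.740 in
Weak-axis I_min = (h_o·b_o³ − h_i·b_i³)/12 with b_o = 5.16, b_i = 3.740 in (shorter outer/inner sides).
I_min = (8.79×5.16³ − 7.370×3.740³)/12 = 68.51 in⁴
Effective length L_e = K·L = 0.7 × 287 = 200.9 in
P_cr = π²EI / L_e² = π² × 14600×10³ × 68.51 / 200.9² = 2.446×10^5 lb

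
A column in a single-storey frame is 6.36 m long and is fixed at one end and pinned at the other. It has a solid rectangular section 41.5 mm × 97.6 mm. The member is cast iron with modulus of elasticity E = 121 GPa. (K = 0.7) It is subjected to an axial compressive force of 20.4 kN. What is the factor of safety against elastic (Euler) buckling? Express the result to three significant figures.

Buckling occurs about the weak axis: I_min = h·b³/12 with b = 41.5 mm (the shorter side).
I_min = 97.6×41.5³/12 = 5.813×10^5 mm⁴
I = 5.813×10^5 mm⁴ = 5.813×10^-7 m⁴
Effective length L_e = K·L = 0.7 × 6.36 = 4.452 m
P_cr = π²EI / L_e² = π² × 121×10⁹ × 5.813×10^-7 / 4.452² = 3.503×10^4 N
Factor of safety n = P_cr / P = 35.026 / 20.4 = 1.72

n ≈ 1.72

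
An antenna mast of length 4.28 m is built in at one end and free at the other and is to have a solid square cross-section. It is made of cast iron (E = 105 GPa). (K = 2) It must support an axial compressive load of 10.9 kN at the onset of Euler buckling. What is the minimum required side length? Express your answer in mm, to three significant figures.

a ≈ 55.1 mm

L_e = K·L = 2 × 4.28 = 8.560 m
Required I = P_cr·L_e²/(π²E) = 1.090×10^4 × 8.560² / (π² × 1.05×10^11) = 7.707×10^-7 m⁴
I_req = 7.707×10^5 mm⁴
Solid square: I = a⁴/12  ⇒  a = (12I)^(1/4) = (12×7.707×10^5)^(1/4) = 55.1 mm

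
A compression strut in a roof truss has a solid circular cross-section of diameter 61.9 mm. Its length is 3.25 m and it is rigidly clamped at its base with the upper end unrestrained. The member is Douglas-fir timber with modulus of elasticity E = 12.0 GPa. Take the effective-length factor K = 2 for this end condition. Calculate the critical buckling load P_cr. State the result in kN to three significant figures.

P_cr ≈ 2.02 kN

I = πd⁴/64 = π×61.9⁴/64 = 7.207×10^5 mm⁴
I = 7.207×10^5 mm⁴ = 7.207×10^-7 m⁴
Effective length L_e = K·L = 2 × 3.25 = 6.500 m
P_cr = π²EI / L_e² = π² × 12.0×10⁹ × 7.207×10^-7 / 6.500² = 2.020×10^3 N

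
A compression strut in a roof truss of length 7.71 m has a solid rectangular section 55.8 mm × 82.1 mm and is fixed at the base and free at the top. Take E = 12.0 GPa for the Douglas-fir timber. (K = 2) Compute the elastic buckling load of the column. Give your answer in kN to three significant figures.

Buckling occurs about the weak axis: I_min = h·b³/12 with b = 55.8 mm (the shorter side).
I_min = 82.1×55.8³/12 = 1.189×10^6 mm⁴
I = 1.189×10^6 mm⁴ = 1.189×10^-6 m⁴
Effective length L_e = K·L = 2 × 7.71 = 15.42 m
P_cr = π²EI / L_e² = π² × 12.0×10⁹ × 1.189×10^-6 / 15.42² = 592.1 N

P_cr ≈ 0.592 kN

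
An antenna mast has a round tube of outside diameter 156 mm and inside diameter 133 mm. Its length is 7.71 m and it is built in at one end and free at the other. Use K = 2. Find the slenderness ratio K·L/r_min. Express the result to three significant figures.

λ ≈ 301

d_o = 156 mm, d_i = 133 mm
I = π(d_o⁴ − d_i⁴)/64 = π(156⁴ − 133.0⁴)/64 = 1.371×10^7 mm⁴
A = 5.221×10^3 mm²;  r_min = √(I/A) = √(1.371×10^7/5.221×10^3) = 51.25 mm
L_e = K·L = 2 × 7.71 m = 15.42 m = 15420 mm
λ = L_e / r_min = 15420 / 51.25 = 301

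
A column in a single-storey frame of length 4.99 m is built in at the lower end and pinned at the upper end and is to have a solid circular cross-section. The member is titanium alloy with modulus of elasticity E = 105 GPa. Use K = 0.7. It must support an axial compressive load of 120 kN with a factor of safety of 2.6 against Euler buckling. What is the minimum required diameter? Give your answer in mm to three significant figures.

Required P_cr = n·P = 2.6 × 120 = 312.0 kN
L_e = K·L = 0.7 × 4.99 = 3.493 m
Required I = P_cr·L_e²/(π²E) = 3.120×10^5 × 3.493² / (π² × 1.05×10^11) = 3.673×10^-6 m⁴
I_req = 3.673×10^6 mm⁴
Solid circle: I = πd⁴/64  ⇒  d = (64I/π)^(1/4) = (64×3.673×10^6/π)^(1/4) = 93.0 mm

d ≈ 93.0 mm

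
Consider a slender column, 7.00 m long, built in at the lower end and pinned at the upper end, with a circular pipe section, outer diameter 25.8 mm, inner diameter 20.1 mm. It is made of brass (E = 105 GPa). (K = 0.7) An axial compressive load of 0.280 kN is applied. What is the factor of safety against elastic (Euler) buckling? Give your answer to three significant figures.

d_o = 25.8 mm, d_i = 20.1 mm
I = π(d_o⁴ − d_i⁴)/64 = π(25.8⁴ − 20.10⁴)/64 = 1.374×10^4 mm⁴
I = 1.374×10^4 mm⁴ = 1.374×10^-8 m⁴
Effective length L_e = K·L = 0.7 × 7.00 = 4.900 m
P_cr = π²EI / L_e² = π² × 105×10⁹ × 1.374×10^-8 / 4.900² = 592.9 N
Factor of safety n = P_cr / P = 0.59292 / 0.280 = 2.12

n ≈ 2.12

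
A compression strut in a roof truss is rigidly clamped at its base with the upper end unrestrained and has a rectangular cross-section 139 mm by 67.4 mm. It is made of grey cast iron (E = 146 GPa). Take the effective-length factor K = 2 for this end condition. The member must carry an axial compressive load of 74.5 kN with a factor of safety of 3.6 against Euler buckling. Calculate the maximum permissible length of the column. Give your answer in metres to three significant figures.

Buckling occurs about the weak axis: I_min = h·b³/12 with b = 67.4 mm (the shorter side).
I_min = 139×67.4³/12 = 3.547×10^6 mm⁴
I = 3.547×10^-6 m⁴
Required critical load P_cr = n·P = 3.6 × 74.5 = 268.2 kN = 2.682×10^5 N
From P_cr = π²EI/(K·L)²:  L = (1/K)·√(π²EI/P_cr) = (1/2)·√(π²×1.46×10^11×3.547×10^-6/2.682×10^5)
L = 2.18 m

L_max ≈ 2.18 m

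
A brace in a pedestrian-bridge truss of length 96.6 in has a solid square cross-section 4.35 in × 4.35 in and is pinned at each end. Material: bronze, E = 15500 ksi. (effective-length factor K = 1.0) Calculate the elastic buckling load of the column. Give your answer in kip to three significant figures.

P_cr ≈ 489 kip

I = a⁴/12 = 4.35⁴/12 = 29.84 in⁴
Effective length L_e = K·L = 1 × 96.6 = 96.60 in
P_cr = π²EI / L_e² = π² × 15500×10³ × 29.84 / 96.60² = 4.892×10^5 lb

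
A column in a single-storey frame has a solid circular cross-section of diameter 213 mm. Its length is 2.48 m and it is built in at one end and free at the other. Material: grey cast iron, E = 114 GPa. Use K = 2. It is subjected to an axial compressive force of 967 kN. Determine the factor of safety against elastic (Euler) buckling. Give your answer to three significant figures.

I = πd⁴/64 = π×213⁴/64 = 1.010×10^8 mm⁴
I = 1.010×10^8 mm⁴ = 1.010×10^-4 m⁴
Effective length L_e = K·L = 2 × 2.48 = 4.960 m
P_cr = π²EI / L_e² = π² × 114×10⁹ × 1.010×10^-4 / 4.960² = 4.621×10^6 N
Factor of safety n = P_cr / P = 4620.9 / 967 = 4.78

n ≈ 4.78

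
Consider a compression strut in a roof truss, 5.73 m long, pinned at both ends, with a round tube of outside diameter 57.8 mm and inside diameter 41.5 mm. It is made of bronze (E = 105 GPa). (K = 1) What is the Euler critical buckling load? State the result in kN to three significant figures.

d_o = 57.8 mm, d_i = 41.5 mm
I = π(d_o⁴ − d_i⁴)/64 = π(57.8⁴ − 41.50⁴)/64 = 4.023×10^5 mm⁴
I = 4.023×10^5 mm⁴ = 4.023×10^-7 m⁴
Effective length L_e = K·L = 1 × 5.73 = 5.730 m
P_cr = π²EI / L_e² = π² × 105×10⁹ × 4.023×10^-7 / 5.730² = 1.270×10^4 N

P_cr ≈ 12.7 kN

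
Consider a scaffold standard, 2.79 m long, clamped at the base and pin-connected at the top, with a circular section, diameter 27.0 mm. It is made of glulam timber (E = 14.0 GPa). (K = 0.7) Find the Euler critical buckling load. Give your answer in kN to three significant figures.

P_cr ≈ 0.945 kN

I = πd⁴/64 = π×27.0⁴/64 = 2.609×10^4 mm⁴
I = 2.609×10^4 mm⁴ = 2.609×10^-8 m⁴
Effective length L_e = K·L = 0.7 × 2.79 = 1.953 m
P_cr = π²EI / L_e² = π² × 14.0×10⁹ × 2.609×10^-8 / 1.953² = 945.0 N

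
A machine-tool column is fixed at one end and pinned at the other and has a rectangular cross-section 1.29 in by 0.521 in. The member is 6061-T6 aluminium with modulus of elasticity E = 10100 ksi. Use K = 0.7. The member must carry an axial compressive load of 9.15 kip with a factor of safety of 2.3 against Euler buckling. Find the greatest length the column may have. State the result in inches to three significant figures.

L_max ≈ 12.1 in

Buckling occurs about the weak axis: I_min = h·b³/12 with b = 0.521 in (the shorter side).
I_min = 1.29×0.521³/12 = 1.520×10^-2 in⁴
Required critical load P_cr = n·P = 2.3 × 9.15 = 21.04 kip = 2.104×10^4 lb
From P_cr = π²EI/(K·L)²:  L = (1/K)·√(π²EI/P_cr) = (1/0.7)·√(π²×1.01×10^7×1.520×10^-2/2.104×10^4)
L = 12.1 in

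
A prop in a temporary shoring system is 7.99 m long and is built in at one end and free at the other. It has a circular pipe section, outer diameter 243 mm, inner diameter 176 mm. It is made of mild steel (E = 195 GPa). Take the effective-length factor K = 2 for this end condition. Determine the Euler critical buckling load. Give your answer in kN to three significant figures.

d_o = 243 mm, d_i = 176 mm
I = π(d_o⁴ − d_i⁴)/64 = π(243⁴ − 176.0⁴)/64 = 1.241×10^8 mm⁴
I = 1.241×10^8 mm⁴ = 1.241×10^-4 m⁴
Effective length L_e = K·L = 2 × 7.99 = 15.98 m
P_cr = π²EI / L_e² = π² × 195×10⁹ × 1.241×10^-4 / 15.98² = 9.350×10^5 N

P_cr ≈ 935 kN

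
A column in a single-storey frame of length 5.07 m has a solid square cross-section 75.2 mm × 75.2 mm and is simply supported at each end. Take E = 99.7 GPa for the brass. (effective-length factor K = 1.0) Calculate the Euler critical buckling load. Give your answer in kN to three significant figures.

P_cr ≈ 102 kN

I = a⁴/12 = 75.2⁴/12 = 2.665×10^6 mm⁴
I = 2.665×10^6 mm⁴ = 2.665×10^-6 m⁴
Effective length L_e = K·L = 1 × 5.07 = 5.070 m
P_cr = π²EI / L_e² = π² × 99.7×10⁹ × 2.665×10^-6 / 5.070² = 1.020×10^5 N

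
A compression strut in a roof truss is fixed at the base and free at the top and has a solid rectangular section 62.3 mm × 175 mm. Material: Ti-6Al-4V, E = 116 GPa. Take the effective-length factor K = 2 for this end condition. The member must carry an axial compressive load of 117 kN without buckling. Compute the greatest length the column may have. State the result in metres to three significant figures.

Buckling occurs about the weak axis: I_min = h·b³/12 with b = 62.3 mm (the shorter side).
I_min = 175×62.3³/12 = 3.526×10^6 mm⁴
I = 3.526×10^-6 m⁴
At the buckling limit P_cr = P = 1.170×10^5 N
From P_cr = π²EI/(K·L)²:  L = (1/K)·√(π²EI/P_cr) = (1/2)·√(π²×1.16×10^11×3.526×10^-6/1.170×10^5)
L = 2.94 m

L_max ≈ 2.94 m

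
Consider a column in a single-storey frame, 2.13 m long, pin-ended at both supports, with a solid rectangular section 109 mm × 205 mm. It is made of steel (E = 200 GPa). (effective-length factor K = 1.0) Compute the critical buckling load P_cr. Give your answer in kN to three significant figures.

P_cr ≈ 9630 kN

Buckling occurs about the weak axis: I_min = h·b³/12 with b = 109 mm (the shorter side).
I_min = 205×109³/12 = 2.212×10^7 mm⁴
I = 2.212×10^7 mm⁴ = 2.212×10^-5 m⁴
Effective length L_e = K·L = 1 × 2.13 = 2.130 m
P_cr = π²EI / L_e² = π² × 200×10⁹ × 2.212×10^-5 / 2.130² = 9.625×10^6 N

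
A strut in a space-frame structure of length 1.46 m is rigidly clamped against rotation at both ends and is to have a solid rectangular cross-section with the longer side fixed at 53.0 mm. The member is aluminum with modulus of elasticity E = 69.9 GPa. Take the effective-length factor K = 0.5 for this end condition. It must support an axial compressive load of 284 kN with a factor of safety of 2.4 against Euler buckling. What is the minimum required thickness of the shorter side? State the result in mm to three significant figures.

Required P_cr = n·P = 2.4 × 284 = 681.6 kN
L_e = K·L = 0.5 × 1.46 = 0.7300 m
Required I = P_cr·L_e²/(π²E) = 6.816×10^5 × 0.7300² / (π² × 6.99×10^10) = 5.265×10^-7 m⁴
I_req = 5.265×10^5 mm⁴
Rectangle, weak axis: I_min = h·b³/12 with h = 53.0 mm fixed  ⇒  b = (12I/h)^(1/3) = 49.2 mm

b ≈ 49.2 mm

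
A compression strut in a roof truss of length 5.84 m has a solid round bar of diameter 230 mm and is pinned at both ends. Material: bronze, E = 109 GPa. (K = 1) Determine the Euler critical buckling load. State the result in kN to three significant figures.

I = πd⁴/64 = π×230⁴/64 = 1.374×10^8 mm⁴
I = 1.374×10^8 mm⁴ = 1.374×10^-4 m⁴
Effective length L_e = K·L = 1 × 5.84 = 5.840 m
P_cr = π²EI / L_e² = π² × 109×10⁹ × 1.374×10^-4 / 5.840² = 4.333×10^6 N

P_cr ≈ 4330 kN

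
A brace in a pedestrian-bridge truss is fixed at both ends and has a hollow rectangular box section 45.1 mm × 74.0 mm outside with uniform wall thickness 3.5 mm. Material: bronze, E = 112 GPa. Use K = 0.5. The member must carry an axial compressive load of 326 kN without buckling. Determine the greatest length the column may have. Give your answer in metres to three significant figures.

Inner dimensions: h_i = 74.0 − 2×3.5 = 67.00 mm, b_i = 45.1 − 2×3.5 = 38.10 mm
Weak-axis I_min = (h_o·b_o³ − h_i·b_i³)/12 with b_o = 45.1, b_i = 38.10 mm (shorter outer/inner sides).
I_min = (74.0×45.1³ − 67.00×38.10³)/12 = 2.569×10^5 mm⁴
I = 2.569×10^-7 m⁴
At the buckling limit P_cr = P = 3.260×10^5 N
From P_cr = π²EI/(K·L)²:  L = (1/K)·√(π²EI/P_cr) = (1/0.5)·√(π²×1.12×10^11×2.569×10^-7/3.260×10^5)
L = 1.87 m

L_max ≈ 1.87 m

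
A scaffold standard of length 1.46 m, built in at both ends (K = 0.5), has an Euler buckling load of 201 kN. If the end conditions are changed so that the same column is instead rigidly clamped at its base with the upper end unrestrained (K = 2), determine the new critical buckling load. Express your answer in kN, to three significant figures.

P_cr ≈ 12.6 kN

P_cr ∝ 1/K², so P_cr,new = P_cr,old × (K_old/K_new)² = 201 × (0.5/2)²
= 201 × 0.06250 = 12.6 kN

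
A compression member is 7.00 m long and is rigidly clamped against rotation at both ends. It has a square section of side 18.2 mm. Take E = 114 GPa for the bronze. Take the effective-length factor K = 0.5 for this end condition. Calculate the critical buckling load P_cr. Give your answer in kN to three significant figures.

I = a⁴/12 = 18.2⁴/12 = 9.143×10^3 mm⁴
I = 9.143×10^3 mm⁴ = 9.143×10^-9 m⁴
Effective length L_e = K·L = 0.5 × 7.00 = 3.500 m
P_cr = π²EI / L_e² = π² × 114×10⁹ × 9.143×10^-9 / 3.500² = 839.8 N

P_cr ≈ 0.840 kN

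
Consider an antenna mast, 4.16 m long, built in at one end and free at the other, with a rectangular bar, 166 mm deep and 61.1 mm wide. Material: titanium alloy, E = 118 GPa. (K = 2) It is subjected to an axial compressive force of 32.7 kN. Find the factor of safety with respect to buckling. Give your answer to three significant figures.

Buckling occurs about the weak axis: I_min = h·b³/12 with b = 61.1 mm (the shorter side).
I_min = 166×61.1³/12 = 3.155×10^6 mm⁴
I = 3.155×10^6 mm⁴ = 3.155×10^-6 m⁴
Effective length L_e = K·L = 2 × 4.16 = 8.320 m
P_cr = π²EI / L_e² = π² × 118×10⁹ × 3.155×10^-6 / 8.320² = 5.309×10^4 N
Factor of safety n = P_cr / P = 53.087 / 32.7 = 1.62

n ≈ 1.62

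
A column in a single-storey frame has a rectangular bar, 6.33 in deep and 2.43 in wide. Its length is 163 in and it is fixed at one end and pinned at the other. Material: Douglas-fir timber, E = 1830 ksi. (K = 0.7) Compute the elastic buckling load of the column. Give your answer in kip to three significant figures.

Buckling occurs about the weak axis: I_min = h·b³/12 with b = 2.43 in (the shorter side).
I_min = 6.33×2.43³/12 = 7.569 in⁴
Effective length L_e = K·L = 0.7 × 163 = 114.1 in
P_cr = π²EI / L_e² = π² × 1830×10³ × 7.569 / 114.1² = 1.050×10^4 lb

P_cr ≈ 10.5 kip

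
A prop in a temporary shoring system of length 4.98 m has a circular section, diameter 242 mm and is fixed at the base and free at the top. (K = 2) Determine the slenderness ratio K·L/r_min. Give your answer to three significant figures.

λ ≈ 165

I = πd⁴/64 = π×242⁴/64 = 1.684×10^8 mm⁴
A = 4.600×10^4 mm²;  r_min = √(I/A) = √(1.684×10^8/4.600×10^4) = 60.50 mm
L_e = K·L = 2 × 4.98 m = 9.960 m = 9960.0 mm
λ = L_e / r_min = 9960.0 / 60.50 = 165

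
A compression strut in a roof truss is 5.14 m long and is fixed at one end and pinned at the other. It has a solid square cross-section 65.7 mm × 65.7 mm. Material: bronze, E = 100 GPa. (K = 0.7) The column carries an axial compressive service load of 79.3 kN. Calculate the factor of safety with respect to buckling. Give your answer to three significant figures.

n ≈ 1.49

I = a⁴/12 = 65.7⁴/12 = 1.553×10^6 mm⁴
I = 1.553×10^6 mm⁴ = 1.553×10^-6 m⁴
Effective length L_e = K·L = 0.7 × 5.14 = 3.598 m
P_cr = π²EI / L_e² = π² × 100×10⁹ × 1.553×10^-6 / 3.598² = 1.184×10^5 N
Factor of safety n = P_cr / P = 118.37 / 79.3 = 1.49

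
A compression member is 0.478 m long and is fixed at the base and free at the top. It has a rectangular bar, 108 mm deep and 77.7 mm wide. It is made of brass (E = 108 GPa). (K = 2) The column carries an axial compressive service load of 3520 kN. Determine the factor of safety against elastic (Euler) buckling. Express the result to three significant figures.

Buckling occurs about the weak axis: I_min = h·b³/12 with b = 77.7 mm (the shorter side).
I_min = 108×77.7³/12 = 4.222×10^6 mm⁴
I = 4.222×10^6 mm⁴ = 4.222×10^-6 m⁴
Effective length L_e = K·L = 2 × 0.478 = 0.9560 m
P_cr = π²EI / L_e² = π² × 108×10⁹ × 4.222×10^-6 / 0.9560² = 4.924×10^6 N
Factor of safety n = P_cr / P = 4923.9 / 3520 = 1.40

n ≈ 1.40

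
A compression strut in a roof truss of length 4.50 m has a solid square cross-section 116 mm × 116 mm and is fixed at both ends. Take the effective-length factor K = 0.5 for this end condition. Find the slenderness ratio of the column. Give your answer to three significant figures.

λ ≈ 67.2

For a square r = a/√12 = 116/√12 = 33.49 mm
L_e = K·L = 0.5 × 4.50 m = 2.250 m = 2250.0 mm
λ = L_e / r_min = 2250.0 / 33.49 = 67.2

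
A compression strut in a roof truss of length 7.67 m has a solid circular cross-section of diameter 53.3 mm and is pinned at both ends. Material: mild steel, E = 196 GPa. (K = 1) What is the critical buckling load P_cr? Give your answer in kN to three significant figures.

I = πd⁴/64 = π×53.3⁴/64 = 3.962×10^5 mm⁴
I = 3.962×10^5 mm⁴ = 3.962×10^-7 m⁴
Effective length L_e = K·L = 1 × 7.67 = 7.670 m
P_cr = π²EI / L_e² = π² × 196×10⁹ × 3.962×10^-7 / 7.670² = 1.303×10^4 N

P_cr ≈ 13.0 kN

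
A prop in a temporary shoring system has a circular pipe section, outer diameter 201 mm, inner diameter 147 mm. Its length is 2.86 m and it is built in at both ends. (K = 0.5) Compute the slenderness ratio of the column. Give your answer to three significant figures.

d_o = 201 mm, d_i = 147 mm
I = π(d_o⁴ − d_i⁴)/64 = π(201⁴ − 147.0⁴)/64 = 5.720×10^7 mm⁴
A = 1.476×10^4 mm²;  r_min = √(I/A) = √(5.720×10^7/1.476×10^4) = 62.25 mm
L_e = K·L = 0.5 × 2.86 m = 1.430 m = 1430.0 mm
λ = L_e / r_min = 1430.0 / 62.25 = 23.0

λ ≈ 23.0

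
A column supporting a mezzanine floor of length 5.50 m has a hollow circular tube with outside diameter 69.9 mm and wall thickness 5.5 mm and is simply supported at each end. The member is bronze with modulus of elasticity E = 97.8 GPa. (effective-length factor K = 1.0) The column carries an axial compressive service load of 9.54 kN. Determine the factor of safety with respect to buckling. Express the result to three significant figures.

Inner diameter d_i = 69.9 − 2×5.5 = 58.90 mm
I = π(d_o⁴ − d_i⁴)/64 = π(69.9⁴ − 58.90⁴)/64 = 5.811×10^5 mm⁴
I = 5.811×10^5 mm⁴ = 5.811×10^-7 m⁴
Effective length L_e = K·L = 1 × 5.50 = 5.500 m
P_cr = π²EI / L_e² = π² × 97.8×10⁹ × 5.811×10^-7 / 5.500² = 1.854×10^4 N
Factor of safety n = P_cr / P = 18.542 / 9.54 = 1.94

n ≈ 1.94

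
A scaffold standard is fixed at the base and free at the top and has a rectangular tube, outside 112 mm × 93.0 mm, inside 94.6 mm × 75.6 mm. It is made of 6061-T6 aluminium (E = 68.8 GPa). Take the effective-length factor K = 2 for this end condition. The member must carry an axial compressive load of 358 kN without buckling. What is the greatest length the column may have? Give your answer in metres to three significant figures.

Weak-axis I_min = (h_o·b_o³ − h_i·b_i³)/12 with b_o = 93.0, b_i = 75.60 mm (shorter outer/inner sides).
I_min = (112×93.0³ − 94.60×75.60³)/12 = 4.101×10^6 mm⁴
I = 4.101×10^-6 m⁴
At the buckling limit P_cr = P = 3.580×10^5 N
From P_cr = π²EI/(K·L)²:  L = (1/K)·√(π²EI/P_cr) = (1/2)·√(π²×6.88×10^10×4.101×10^-6/3.580×10^5)
L = 1.39 m

L_max ≈ 1.39 m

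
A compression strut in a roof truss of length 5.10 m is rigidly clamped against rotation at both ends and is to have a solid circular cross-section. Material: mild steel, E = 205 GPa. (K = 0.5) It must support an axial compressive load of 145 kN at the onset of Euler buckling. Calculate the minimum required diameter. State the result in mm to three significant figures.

L_e = K·L = 0.5 × 5.10 = 2.550 m
Required I = P_cr·L_e²/(π²E) = 1.450×10^5 × 2.550² / (π² × 2.05×10^11) = 4.660×10^-7 m⁴
I_req = 4.660×10^5 mm⁴
Solid circle: I = πd⁴/64  ⇒  d = (64I/π)^(1/4) = (64×4.660×10^5/π)^(1/4) = 55.5 mm

d ≈ 55.5 mm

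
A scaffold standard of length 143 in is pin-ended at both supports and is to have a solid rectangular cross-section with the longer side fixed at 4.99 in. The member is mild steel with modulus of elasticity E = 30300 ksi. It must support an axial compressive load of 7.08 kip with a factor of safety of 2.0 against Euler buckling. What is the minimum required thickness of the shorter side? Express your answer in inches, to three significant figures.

Required P_cr = n·P = 2.0 × 7.08 = 14.16 kip
L_e = K·L = 1 × 143 = 143.0 in
Required I = P_cr·L_e²/(π²E) = 1.416×10^4 × 143.0² / (π² × 3.03×10^7) = 0.9683 in⁴
Rectangle, weak axis: I_min = h·b³/12 with h = 4.99 in fixed  ⇒  b = (12I/h)^(1/3) = 1.33 in

b ≈ 1.33 in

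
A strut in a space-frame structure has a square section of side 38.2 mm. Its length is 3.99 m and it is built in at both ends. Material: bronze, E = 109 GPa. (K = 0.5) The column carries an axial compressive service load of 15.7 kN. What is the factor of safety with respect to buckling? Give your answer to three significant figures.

I = a⁴/12 = 38.2⁴/12 = 1.774×10^5 mm⁴
I = 1.774×10^5 mm⁴ = 1.774×10^-7 m⁴
Effective length L_e = K·L = 0.5 × 3.99 = 1.995 m
P_cr = π²EI / L_e² = π² × 109×10⁹ × 1.774×10^-7 / 1.995² = 4.796×10^4 N
Factor of safety n = P_cr / P = 47.964 / 15.7 = 3.06

n ≈ 3.06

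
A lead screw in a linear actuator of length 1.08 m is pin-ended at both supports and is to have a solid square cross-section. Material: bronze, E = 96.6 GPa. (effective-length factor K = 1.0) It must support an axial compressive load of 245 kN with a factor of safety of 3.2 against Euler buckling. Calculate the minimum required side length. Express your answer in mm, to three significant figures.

Required P_cr = n·P = 3.2 × 245 = 784.0 kN
L_e = K·L = 1 × 1.08 = 1.080 m
Required I = P_cr·L_e²/(π²E) = 7.840×10^5 × 1.080² / (π² × 9.66×10^10) = 9.592×10^-7 m⁴
I_req = 9.592×10^5 mm⁴
Solid square: I = a⁴/12  ⇒  a = (12I)^(1/4) = (12×9.592×10^5)^(1/4) = 58.2 mm

a ≈ 58.2 mm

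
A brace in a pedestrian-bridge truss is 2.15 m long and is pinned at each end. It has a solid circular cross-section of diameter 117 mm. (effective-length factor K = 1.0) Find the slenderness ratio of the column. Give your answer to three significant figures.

For a solid circle r = d/4 = 117/4 = 29.25 mm
L_e = K·L = 1 × 2.15 m = 2.150 m = 2150.0 mm
λ = L_e / r_min = 2150.0 / 29.25 = 73.5

λ ≈ 73.5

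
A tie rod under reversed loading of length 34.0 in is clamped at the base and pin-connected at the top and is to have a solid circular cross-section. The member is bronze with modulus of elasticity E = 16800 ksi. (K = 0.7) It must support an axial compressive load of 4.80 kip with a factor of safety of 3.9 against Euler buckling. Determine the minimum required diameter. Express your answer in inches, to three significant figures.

Required P_cr = n·P = 3.9 × 4.80 = 18.72 kip
L_e = K·L = 0.7 × 34.0 = 23.80 in
Required I = P_cr·L_e²/(π²E) = 1.872×10^4 × 23.80² / (π² × 1.68×10^7) = 6.395×10^-2 in⁴
Solid circle: I = πd⁴/64  ⇒  d = (64I/π)^(1/4) = (64×6.395×10^-2/π)^(1/4) = 1.07 in

d ≈ 1.07 in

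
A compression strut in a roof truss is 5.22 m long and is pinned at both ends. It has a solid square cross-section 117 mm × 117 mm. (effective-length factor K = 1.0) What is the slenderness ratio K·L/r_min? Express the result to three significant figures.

For a square r = a/√12 = 117/√12 = 33.77 mm
L_e = K·L = 1 × 5.22 m = 5.220 m = 5220.0 mm
λ = L_e / r_min = 5220.0 / 33.77 = 155

λ ≈ 155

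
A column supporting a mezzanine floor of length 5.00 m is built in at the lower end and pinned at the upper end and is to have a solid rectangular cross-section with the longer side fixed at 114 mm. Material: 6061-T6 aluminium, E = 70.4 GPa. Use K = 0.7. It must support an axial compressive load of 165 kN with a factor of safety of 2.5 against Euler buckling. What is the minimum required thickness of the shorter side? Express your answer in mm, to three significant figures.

b ≈ 91.5 mm

Required P_cr = n·P = 2.5 × 165 = 412.5 kN
L_e = K·L = 0.7 × 5.00 = 3.500 m
Required I = P_cr·L_e²/(π²E) = 4.125×10^5 × 3.500² / (π² × 7.04×10^10) = 7.273×10^-6 m⁴
I_req = 7.273×10^6 mm⁴
Rectangle, weak axis: I_min = h·b³/12 with h = 114 mm fixed  ⇒  b = (12I/h)^(1/3) = 91.5 mm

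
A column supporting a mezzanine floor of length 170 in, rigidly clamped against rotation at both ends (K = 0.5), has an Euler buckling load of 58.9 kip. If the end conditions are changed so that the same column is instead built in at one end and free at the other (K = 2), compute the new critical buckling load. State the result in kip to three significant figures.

P_cr ≈ 3.68 kip

P_cr ∝ 1/K², so P_cr,new = P_cr,old × (K_old/K_new)² = 58.9 × (0.5/2)²
= 58.9 × 0.06250 = 3.68 kip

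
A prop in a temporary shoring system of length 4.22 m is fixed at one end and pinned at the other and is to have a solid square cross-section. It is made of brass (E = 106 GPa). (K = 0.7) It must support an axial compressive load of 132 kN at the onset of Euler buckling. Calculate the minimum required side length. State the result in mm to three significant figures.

a ≈ 60.3 mm

L_e = K·L = 0.7 × 4.22 = 2.954 m
Required I = P_cr·L_e²/(π²E) = 1.320×10^5 × 2.954² / (π² × 1.06×10^11) = 1.101×10^-6 m⁴
I_req = 1.101×10^6 mm⁴
Solid square: I = a⁴/12  ⇒  a = (12I)^(1/4) = (12×1.101×10^6)^(1/4) = 60.3 mm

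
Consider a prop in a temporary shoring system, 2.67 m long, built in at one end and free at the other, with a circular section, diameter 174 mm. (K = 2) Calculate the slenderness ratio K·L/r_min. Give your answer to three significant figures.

λ ≈ 123

For a solid circle r = d/4 = 174/4 = 43.50 mm
L_e = K·L = 2 × 2.67 m = 5.340 m = 5340.0 mm
λ = L_e / r_min = 5340.0 / 43.50 = 123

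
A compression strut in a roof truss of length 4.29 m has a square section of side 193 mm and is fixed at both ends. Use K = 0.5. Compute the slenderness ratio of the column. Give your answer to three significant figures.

λ ≈ 38.5

I = a⁴/12 = 193⁴/12 = 1.156×10^8 mm⁴
A = 3.725×10^4 mm²;  r_min = √(I/A) = √(1.156×10^8/3.725×10^4) = 55.71 mm
L_e = K·L = 0.5 × 4.29 m = 2.145 m = 2145.0 mm
λ = L_e / r_min = 2145.0 / 55.71 = 38.5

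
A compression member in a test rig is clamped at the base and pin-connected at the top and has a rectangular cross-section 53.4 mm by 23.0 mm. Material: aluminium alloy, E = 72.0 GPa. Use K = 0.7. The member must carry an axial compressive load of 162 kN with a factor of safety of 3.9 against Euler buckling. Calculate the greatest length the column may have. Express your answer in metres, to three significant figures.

Buckling occurs about the weak axis: I_min = h·b³/12 with b = 23.0 mm (the shorter side).
I_min = 53.4×23.0³/12 = 5.414×10^4 mm⁴
I = 5.414×10^-8 m⁴
Required critical load P_cr = n·P = 3.9 × 162 = 631.8 kN = 6.318×10^5 N
From P_cr = π²EI/(K·L)²:  L = (1/K)·√(π²EI/P_cr) = (1/0.7)·√(π²×7.20×10^10×5.414×10^-8/6.318×10^5)
L = 0.353 m

L_max ≈ 0.353 m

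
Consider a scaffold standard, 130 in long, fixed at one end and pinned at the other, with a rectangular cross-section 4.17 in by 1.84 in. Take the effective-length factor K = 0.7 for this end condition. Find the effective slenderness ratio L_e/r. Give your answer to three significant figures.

For a rectangle r_min = b/√12 = 1.84/√12 = 0.5312 in
L_e = K·L = 0.7 × 130 = 91.00 in
λ = L_e / r_min = 91.000 / 0.5312 = 171

λ ≈ 171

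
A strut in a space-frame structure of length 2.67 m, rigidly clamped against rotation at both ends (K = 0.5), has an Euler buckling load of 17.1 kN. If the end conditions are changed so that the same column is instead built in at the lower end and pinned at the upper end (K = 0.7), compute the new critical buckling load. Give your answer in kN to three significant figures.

P_cr ∝ 1/K², so P_cr,new = P_cr,old × (K_old/K_new)² = 17.1 × (0.5/0.7)²
= 17.1 × 0.5102 = 8.72 kN

P_cr ≈ 8.72 kN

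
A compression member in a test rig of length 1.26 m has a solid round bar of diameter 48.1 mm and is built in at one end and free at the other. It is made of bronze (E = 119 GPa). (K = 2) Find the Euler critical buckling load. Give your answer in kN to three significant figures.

P_cr ≈ 48.6 kN

I = πd⁴/64 = π×48.1⁴/64 = 2.628×10^5 mm⁴
I = 2.628×10^5 mm⁴ = 2.628×10^-7 m⁴
Effective length L_e = K·L = 2 × 1.26 = 2.520 m
P_cr = π²EI / L_e² = π² × 119×10⁹ × 2.628×10^-7 / 2.520² = 4.860×10^4 N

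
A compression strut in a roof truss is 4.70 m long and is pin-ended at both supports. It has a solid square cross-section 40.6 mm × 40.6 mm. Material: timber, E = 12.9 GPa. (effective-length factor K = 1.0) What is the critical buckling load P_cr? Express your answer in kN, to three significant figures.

I = a⁴/12 = 40.6⁴/12 = 2.264×10^5 mm⁴
I = 2.264×10^5 mm⁴ = 2.264×10^-7 m⁴
Effective length L_e = K·L = 1 × 4.70 = 4.700 m
P_cr = π²EI / L_e² = π² × 12.9×10⁹ × 2.264×10^-7 / 4.700² = 1.305×10^3 N

P_cr ≈ 1.31 kN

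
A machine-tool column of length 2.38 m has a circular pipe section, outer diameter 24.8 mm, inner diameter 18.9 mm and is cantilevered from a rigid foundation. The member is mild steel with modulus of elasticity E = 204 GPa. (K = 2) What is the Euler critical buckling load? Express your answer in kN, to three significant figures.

d_o = 24.8 mm, d_i = 18.9 mm
I = π(d_o⁴ − d_i⁴)/64 = π(24.8⁴ − 18.90⁴)/64 = 1.230×10^4 mm⁴
I = 1.230×10^4 mm⁴ = 1.230×10^-8 m⁴
Effective length L_e = K·L = 2 × 2.38 = 4.760 m
P_cr = π²EI / L_e² = π² × 204×10⁹ × 1.230×10^-8 / 4.760² = 1.093×10^3 N

P_cr ≈ 1.09 kN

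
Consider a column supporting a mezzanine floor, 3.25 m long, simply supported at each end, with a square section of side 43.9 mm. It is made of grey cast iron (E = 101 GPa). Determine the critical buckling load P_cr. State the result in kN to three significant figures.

I = a⁴/12 = 43.9⁴/12 = 3.095×10^5 mm⁴
I = 3.095×10^5 mm⁴ = 3.095×10^-7 m⁴
Effective length L_e = K·L = 1 × 3.25 = 3.250 m
P_cr = π²EI / L_e² = π² × 101×10⁹ × 3.095×10^-7 / 3.250² = 2.921×10^4 N

P_cr ≈ 29.2 kN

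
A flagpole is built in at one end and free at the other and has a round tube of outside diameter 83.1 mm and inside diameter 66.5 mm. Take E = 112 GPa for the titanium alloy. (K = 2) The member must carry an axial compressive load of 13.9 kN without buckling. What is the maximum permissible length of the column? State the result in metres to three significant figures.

L_max ≈ 5.24 m

d_o = 83.1 mm, d_i = 66.5 mm
I = π(d_o⁴ − d_i⁴)/64 = π(83.1⁴ − 66.50⁴)/64 = 1.381×10^6 mm⁴
I = 1.381×10^-6 m⁴
At the buckling limit P_cr = P = 1.390×10^4 N
From P_cr = π²EI/(K·L)²:  L = (1/K)·√(π²EI/P_cr) = (1/2)·√(π²×1.12×10^11×1.381×10^-6/1.390×10^4)
L = 5.24 m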